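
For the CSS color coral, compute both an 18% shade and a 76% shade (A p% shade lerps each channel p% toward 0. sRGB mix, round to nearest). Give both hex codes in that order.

CSS coral is rgb(255, 127, 80).
18% shade:
  R: 255 + 0.18×(0−255) = 255 − 45.9 = 209.1 → 209
  G: 127 − 22.86 = 104.14 → 104
  B: 80 + 0.18×(0−80) = 80 − 14.4 = 65.6 → 66
  → #D16842
76% shade:
  R: 255 + 0.76×(0−255) = 255 − 193.8 = 61.2 → 61
  G: 127 + 0.76×(0−127) = 127 − 96.52 = 30.48 → 30
  B: 80 − 60.8 = 19.2 → 19
  → #3D1E13

#D16842, #3D1E13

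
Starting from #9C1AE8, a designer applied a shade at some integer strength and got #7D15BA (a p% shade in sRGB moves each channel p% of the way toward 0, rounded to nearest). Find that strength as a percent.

20%

#9C1AE8 is rgb(156, 26, 232); #7D15BA is rgb(125, 21, 186).
On the B channel (widest range): 186 ≈ 232 + (p/100)(0 − 232), so p ≈ 100×(186 − 232)/(0 − 232) = -4600/-232 = 19.83.
p = 20 reproduces all three channels after rounding.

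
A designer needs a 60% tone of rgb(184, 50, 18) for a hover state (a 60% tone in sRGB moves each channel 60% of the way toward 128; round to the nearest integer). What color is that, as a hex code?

#966154

Per channel, c → c + 0.6(128 − c):
  R: 184 − 33.6 = 150.4 → 150
  G: 50 + 0.6×(128−50) = 50 + 46.8 = 96.8 → 97
  B: 18 + 0.6×(128−18) = 18 + 66 = 84 → 84
rgb(150, 97, 84) = #966154.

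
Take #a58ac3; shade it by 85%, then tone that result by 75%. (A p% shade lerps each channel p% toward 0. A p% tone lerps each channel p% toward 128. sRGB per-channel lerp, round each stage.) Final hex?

#a58ac3 is rgb(165, 138, 195).
Lerp each channel 85% toward 0:
  R: 165 + 0.85×(0−165) = 165 − 140.25 = 24.75 → 25
  G: 138 − 117.3 = 20.7 → 21
  B: 195 − 165.75 = 29.25 → 29
After the shade: rgb(25, 21, 29) = #19151d.
A 75% tone moves each channel 75% toward 128:
  R: 25 + 77.25 = 102.25 → 102
  G: 21 + 0.75×(128−21) = 21 + 80.25 = 101.25 → 101
  B: 29 + 0.75×(128−29) = 29 + 74.25 = 103.25 → 103
rgb(102, 101, 103) = #666567.

#666567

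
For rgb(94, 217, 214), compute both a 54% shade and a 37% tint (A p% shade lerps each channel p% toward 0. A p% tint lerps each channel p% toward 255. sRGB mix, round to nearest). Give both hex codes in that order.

#2B6462, #9AE7E5

54% shade:
  R: 94 − 50.76 = 43.24 → 43
  G: 217 + 0.54×(0−217) = 217 − 117.18 = 99.82 → 100
  B: 214 + 0.54×(0−214) = 214 − 115.56 = 98.44 → 98
  → #2B6462
37% tint:
  R: 94 + 59.57 = 153.57 → 154
  G: 217 + 14.06 = 231.06 → 231
  B: 214 + 0.37×(255−214) = 214 + 15.17 = 229.17 → 229
  → #9AE7E5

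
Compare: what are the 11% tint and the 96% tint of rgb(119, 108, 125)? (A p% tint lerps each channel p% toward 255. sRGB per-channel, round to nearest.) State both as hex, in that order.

11% tint:
  R: 119 + 0.11×(255−119) = 119 + 14.96 = 133.96 → 134
  G: 108 + 0.11×(255−108) = 108 + 16.17 = 124.17 → 124
  B: 125 + 0.11×(255−125) = 125 + 14.3 = 139.3 → 139
  → #867C8B
96% tint:
  R: 119 + 0.96×(255−119) = 119 + 130.56 = 249.56 → 250
  G: 108 + 0.96×(255−108) = 108 + 141.12 = 249.12 → 249
  B: 125 + 124.8 = 249.8 → 250
  → #FAF9FA

#867C8B, #FAF9FA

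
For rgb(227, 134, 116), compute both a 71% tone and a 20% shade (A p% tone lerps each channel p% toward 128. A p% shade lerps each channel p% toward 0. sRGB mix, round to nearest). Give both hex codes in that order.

#9D827D, #B66B5D

71% tone:
  R: 227 + 0.71×(128−227) = 227 − 70.29 = 156.71 → 157
  G: 134 + 0.71×(128−134) = 134 − 4.26 = 129.74 → 130
  B: 116 + 0.71×(128−116) = 116 + 8.52 = 124.52 → 125
  → #9D827D
20% shade:
  R: 227 − 45.4 = 181.6 → 182
  G: 134 − 26.8 = 107.2 → 107
  B: 116 − 23.2 = 92.8 → 93
  → #B66B5D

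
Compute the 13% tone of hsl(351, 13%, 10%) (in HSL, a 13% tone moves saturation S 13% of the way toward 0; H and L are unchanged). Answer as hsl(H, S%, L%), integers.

hsl(351, 11%, 10%)

S moves 13% from 13 toward 0: 13 − 1.69 = 11.31 → 11.
H and L are unchanged.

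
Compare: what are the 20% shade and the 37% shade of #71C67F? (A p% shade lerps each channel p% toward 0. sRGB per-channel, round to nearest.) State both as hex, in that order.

#5A9E66, #477D50

#71C67F is rgb(113, 198, 127).
20% shade:
  R: 113 + 0.2×(0−113) = 113 − 22.6 = 90.4 → 90
  G: 198 + 0.2×(0−198) = 198 − 39.6 = 158.4 → 158
  B: 127 − 25.4 = 101.6 → 102
  → #5A9E66
37% shade:
  R: 113 + 0.37×(0−113) = 113 − 41.81 = 71.19 → 71
  G: 198 − 73.26 = 124.74 → 125
  B: 127 + 0.37×(0−127) = 127 − 46.99 = 80.01 → 80
  → #477D50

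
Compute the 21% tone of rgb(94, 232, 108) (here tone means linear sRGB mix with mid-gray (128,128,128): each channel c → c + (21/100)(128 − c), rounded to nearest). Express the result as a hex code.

#65d270

Lerp each channel 21% toward 128:
  R: 94 + 0.21×(128−94) = 94 + 7.14 = 101.14 → 101
  G: 232 − 21.84 = 210.16 → 210
  B: 108 + 4.2 = 112.2 → 112
rgb(101, 210, 112) = #65d270.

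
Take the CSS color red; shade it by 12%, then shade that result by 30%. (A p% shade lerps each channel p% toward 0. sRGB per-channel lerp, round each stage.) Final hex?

#9D0000

CSS red is rgb(255, 0, 0).
Lerp each channel 12% toward 0:
  R: 255 + 0.12×(0−255) = 255 − 30.6 = 224.4 → 224
  G: 0 + 0.12×(0−0) = 0 + 0 = 0 → 0
  B: 0 + 0 = 0 → 0
After the shade: rgb(224, 0, 0) = #E00000.
Lerp each channel 30% toward 0:
  R: 224 − 67.2 = 156.8 → 157
  G: 0 + 0.3×(0−0) = 0 + 0 = 0 → 0
  B: 0 + 0.3×(0−0) = 0 + 0 = 0 → 0
rgb(157, 0, 0) = #9D0000.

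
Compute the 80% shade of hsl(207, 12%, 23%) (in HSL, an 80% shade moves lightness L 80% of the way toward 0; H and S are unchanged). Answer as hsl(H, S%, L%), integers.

L moves 80% from 23 toward 0: 23 − 18.4 = 4.6 → 5.
H and S are unchanged.

hsl(207, 12%, 5%)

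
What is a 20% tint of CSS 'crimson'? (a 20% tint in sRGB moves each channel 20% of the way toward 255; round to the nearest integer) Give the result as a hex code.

CSS crimson is rgb(220, 20, 60).
A 20% tint moves each channel 20% toward 255:
  R: 220 + 0.2×(255−220) = 220 + 7 = 227 → 227
  G: 20 + 0.2×(255−20) = 20 + 47 = 67 → 67
  B: 60 + 0.2×(255−60) = 60 + 39 = 99 → 99
rgb(227, 67, 99) = #e34363.

#e34363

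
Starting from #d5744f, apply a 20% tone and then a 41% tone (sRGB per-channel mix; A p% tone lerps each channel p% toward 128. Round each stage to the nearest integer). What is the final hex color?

#d5744f is rgb(213, 116, 79).
Per channel, c → c + 0.2(128 − c):
  R: 213 + 0.2×(128−213) = 213 − 17 = 196 → 196
  G: 116 + 2.4 = 118.4 → 118
  B: 79 + 9.8 = 88.8 → 89
After the tone: rgb(196, 118, 89) = #c47659.
Lerp each channel 41% toward 128:
  R: 196 + 0.41×(128−196) = 196 − 27.88 = 168.12 → 168
  G: 118 + 4.1 = 122.1 → 122
  B: 89 + 0.41×(128−89) = 89 + 15.99 = 104.99 → 105
rgb(168, 122, 105) = #a87a69.

#a87a69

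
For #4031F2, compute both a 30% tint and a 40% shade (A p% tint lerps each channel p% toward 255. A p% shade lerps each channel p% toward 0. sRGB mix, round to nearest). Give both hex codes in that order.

#796FF6, #261D91

#4031F2 is rgb(64, 49, 242).
30% tint:
  R: 64 + 0.3×(255−64) = 64 + 57.3 = 121.3 → 121
  G: 49 + 61.8 = 110.8 → 111
  B: 242 + 3.9 = 245.9 → 246
  → #796FF6
40% shade:
  R: 64 + 0.4×(0−64) = 64 − 25.6 = 38.4 → 38
  G: 49 + 0.4×(0−49) = 49 − 19.6 = 29.4 → 29
  B: 242 − 96.8 = 145.2 → 145
  → #261D91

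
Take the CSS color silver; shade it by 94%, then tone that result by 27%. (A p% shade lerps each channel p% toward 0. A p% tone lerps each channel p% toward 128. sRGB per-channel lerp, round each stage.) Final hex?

CSS silver is rgb(192, 192, 192).
Per channel, c → c + 0.94(0 − c):
  R: 192 − 180.48 = 11.52 → 12
  G: 192 + 0.94×(0−192) = 192 − 180.48 = 11.52 → 12
  B: 192 − 180.48 = 11.52 → 12
After the shade: rgb(12, 12, 12) = #0c0c0c.
A 27% tone moves each channel 27% toward 128:
  R: 12 + 31.32 = 43.32 → 43
  G: 12 + 31.32 = 43.32 → 43
  B: 12 + 31.32 = 43.32 → 43
rgb(43, 43, 43) = #2b2b2b.

#2b2b2b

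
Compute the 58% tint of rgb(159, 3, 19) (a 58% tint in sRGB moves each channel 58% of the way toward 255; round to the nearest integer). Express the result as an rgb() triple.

Lerp each channel 58% toward 255:
  R: 159 + 0.58×(255−159) = 159 + 55.68 = 214.68 → 215
  G: 3 + 0.58×(255−3) = 3 + 146.16 = 149.16 → 149
  B: 19 + 0.58×(255−19) = 19 + 136.88 = 155.88 → 156

rgb(215, 149, 156)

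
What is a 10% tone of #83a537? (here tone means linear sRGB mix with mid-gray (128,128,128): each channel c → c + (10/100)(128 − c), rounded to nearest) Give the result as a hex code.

#83a13e

#83a537 is rgb(131, 165, 55).
Per channel, c → c + 0.1(128 − c):
  R: 131 + 0.1×(128−131) = 131 − 0.3 = 130.7 → 131
  G: 165 + 0.1×(128−165) = 165 − 3.7 = 161.3 → 161
  B: 55 + 7.3 = 62.3 → 62
rgb(131, 161, 62) = #83a13e.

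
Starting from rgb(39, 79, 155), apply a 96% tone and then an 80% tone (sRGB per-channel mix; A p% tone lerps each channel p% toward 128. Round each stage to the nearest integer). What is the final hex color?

A 96% tone moves each channel 96% toward 128:
  R: 39 + 85.44 = 124.44 → 124
  G: 79 + 0.96×(128−79) = 79 + 47.04 = 126.04 → 126
  B: 155 + 0.96×(128−155) = 155 − 25.92 = 129.08 → 129
After the tone: rgb(124, 126, 129) = #7C7E81.
An 80% tone moves each channel 80% toward 128:
  R: 124 + 3.2 = 127.2 → 127
  G: 126 + 0.8×(128−126) = 126 + 1.6 = 127.6 → 128
  B: 129 + 0.8×(128−129) = 129 − 0.8 = 128.2 → 128
rgb(127, 128, 128) = #7F8080.

#7F8080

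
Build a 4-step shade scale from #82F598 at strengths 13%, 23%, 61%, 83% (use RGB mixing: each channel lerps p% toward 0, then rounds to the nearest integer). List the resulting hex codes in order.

#71D584, #64BD75, #33603B, #162A1A

#82F598 is rgb(130, 245, 152).
13%: (130 − 16.9 = 113.1→113, 245 − 31.85 = 213.15→213, 152 − 19.76 = 132.24→132) → #71D584
23%: (130 − 29.9 = 100.1→100, 245 − 56.35 = 188.65→189, 152 − 34.96 = 117.04→117) → #64BD75
61%: (130 − 79.3 = 50.7→51, 245 − 149.45 = 95.55→96, 152 − 92.72 = 59.28→59) → #33603B
83%: (130 − 107.9 = 22.1→22, 245 − 203.35 = 41.65→42, 152 − 126.16 = 25.84→26) → #162A1A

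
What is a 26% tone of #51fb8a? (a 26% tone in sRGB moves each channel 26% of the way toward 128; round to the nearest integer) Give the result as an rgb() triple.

#51fb8a is rgb(81, 251, 138).
Lerp each channel 26% toward 128:
  R: 81 + 0.26×(128−81) = 81 + 12.22 = 93.22 → 93
  G: 251 + 0.26×(128−251) = 251 − 31.98 = 219.02 → 219
  B: 138 + 0.26×(128−138) = 138 − 2.6 = 135.4 → 135

rgb(93, 219, 135)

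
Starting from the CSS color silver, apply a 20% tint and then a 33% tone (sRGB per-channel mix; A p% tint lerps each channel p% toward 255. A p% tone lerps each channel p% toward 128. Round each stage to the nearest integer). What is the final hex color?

CSS silver is rgb(192, 192, 192).
A 20% tint moves each channel 20% toward 255:
  R: 192 + 12.6 = 204.6 → 205
  G: 192 + 0.2×(255−192) = 192 + 12.6 = 204.6 → 205
  B: 192 + 12.6 = 204.6 → 205
After the tint: rgb(205, 205, 205) = #cdcdcd.
Per channel, c → c + 0.33(128 − c):
  R: 205 − 25.41 = 179.59 → 180
  G: 205 + 0.33×(128−205) = 205 − 25.41 = 179.59 → 180
  B: 205 + 0.33×(128−205) = 205 − 25.41 = 179.59 → 180
rgb(180, 180, 180) = #b4b4b4.

#b4b4b4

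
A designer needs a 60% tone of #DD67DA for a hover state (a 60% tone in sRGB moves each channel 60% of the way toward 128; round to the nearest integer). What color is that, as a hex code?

#DD67DA is rgb(221, 103, 218).
A 60% tone moves each channel 60% toward 128:
  R: 221 − 55.8 = 165.2 → 165
  G: 103 + 0.6×(128−103) = 103 + 15 = 118 → 118
  B: 218 + 0.6×(128−218) = 218 − 54 = 164 → 164
rgb(165, 118, 164) = #A576A4.

#A576A4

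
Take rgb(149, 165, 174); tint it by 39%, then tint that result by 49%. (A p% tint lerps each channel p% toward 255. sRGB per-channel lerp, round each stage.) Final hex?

#DEE3E6

A 39% tint moves each channel 39% toward 255:
  R: 149 + 0.39×(255−149) = 149 + 41.34 = 190.34 → 190
  G: 165 + 35.1 = 200.1 → 200
  B: 174 + 31.59 = 205.59 → 206
After the tint: rgb(190, 200, 206) = #BEC8CE.
Per channel, c → c + 0.49(255 − c):
  R: 190 + 0.49×(255−190) = 190 + 31.85 = 221.85 → 222
  G: 200 + 26.95 = 226.95 → 227
  B: 206 + 24.01 = 230.01 → 230
rgb(222, 227, 230) = #DEE3E6.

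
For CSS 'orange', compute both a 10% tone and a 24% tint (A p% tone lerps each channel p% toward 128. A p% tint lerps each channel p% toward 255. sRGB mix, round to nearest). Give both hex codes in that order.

#F2A10D, #FFBB3D

CSS orange is rgb(255, 165, 0).
10% tone:
  R: 255 − 12.7 = 242.3 → 242
  G: 165 − 3.7 = 161.3 → 161
  B: 0 + 12.8 = 12.8 → 13
  → #F2A10D
24% tint:
  R: 255 + 0.24×(255−255) = 255 + 0 = 255 → 255
  G: 165 + 0.24×(255−165) = 165 + 21.6 = 186.6 → 187
  B: 0 + 0.24×(255−0) = 0 + 61.2 = 61.2 → 61
  → #FFBB3D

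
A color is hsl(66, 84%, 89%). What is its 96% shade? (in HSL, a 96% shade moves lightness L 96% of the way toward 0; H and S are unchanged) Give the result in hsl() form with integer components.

L moves 96% from 89 toward 0: 89 − 85.44 = 3.56 → 4.
H and S are unchanged.

hsl(66, 84%, 4%)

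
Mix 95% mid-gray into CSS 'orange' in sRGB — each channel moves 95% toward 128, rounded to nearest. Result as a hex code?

CSS orange is rgb(255, 165, 0).
Per channel, c → c + 0.95(128 − c):
  R: 255 − 120.65 = 134.35 → 134
  G: 165 + 0.95×(128−165) = 165 − 35.15 = 129.85 → 130
  B: 0 + 0.95×(128−0) = 0 + 121.6 = 121.6 → 122
rgb(134, 130, 122) = #86827A.

#86827A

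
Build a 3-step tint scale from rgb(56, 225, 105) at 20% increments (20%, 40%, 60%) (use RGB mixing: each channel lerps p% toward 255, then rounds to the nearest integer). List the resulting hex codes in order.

20%: (56 + 39.8 = 95.8→96, 225 + 6 = 231→231, 105 + 30 = 135→135) → #60E787
40%: (56 + 79.6 = 135.6→136, 225 + 12 = 237→237, 105 + 60 = 165→165) → #88EDA5
60%: (56 + 119.4 = 175.4→175, 225 + 18 = 243→243, 105 + 90 = 195→195) → #AFF3C3

#60E787, #88EDA5, #AFF3C3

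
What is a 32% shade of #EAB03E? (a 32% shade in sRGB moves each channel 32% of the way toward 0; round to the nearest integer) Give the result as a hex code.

#9F782A

#EAB03E is rgb(234, 176, 62).
Lerp each channel 32% toward 0:
  R: 234 + 0.32×(0−234) = 234 − 74.88 = 159.12 → 159
  G: 176 + 0.32×(0−176) = 176 − 56.32 = 119.68 → 120
  B: 62 + 0.32×(0−62) = 62 − 19.84 = 42.16 → 42
rgb(159, 120, 42) = #9F782A.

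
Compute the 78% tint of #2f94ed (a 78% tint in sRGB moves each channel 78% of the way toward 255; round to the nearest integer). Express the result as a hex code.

#d1e7fb

#2f94ed is rgb(47, 148, 237).
Lerp each channel 78% toward 255:
  R: 47 + 162.24 = 209.24 → 209
  G: 148 + 0.78×(255−148) = 148 + 83.46 = 231.46 → 231
  B: 237 + 14.04 = 251.04 → 251
rgb(209, 231, 251) = #d1e7fb.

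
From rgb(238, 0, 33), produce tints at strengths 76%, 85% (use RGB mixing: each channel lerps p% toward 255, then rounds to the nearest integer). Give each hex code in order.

76%: (238 + 12.92 = 250.92→251, 0 + 193.8 = 193.8→194, 33 + 168.72 = 201.72→202) → #fbc2ca
85%: (238 + 14.45 = 252.45→252, 0 + 216.75 = 216.75→217, 33 + 188.7 = 221.7→222) → #fcd9de

#fbc2ca, #fcd9de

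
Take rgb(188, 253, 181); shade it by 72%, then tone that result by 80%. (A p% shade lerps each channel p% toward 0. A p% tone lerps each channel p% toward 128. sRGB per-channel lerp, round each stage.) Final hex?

Per channel, c → c + 0.72(0 − c):
  R: 188 + 0.72×(0−188) = 188 − 135.36 = 52.64 → 53
  G: 253 + 0.72×(0−253) = 253 − 182.16 = 70.84 → 71
  B: 181 − 130.32 = 50.68 → 51
After the shade: rgb(53, 71, 51) = #354733.
An 80% tone moves each channel 80% toward 128:
  R: 53 + 0.8×(128−53) = 53 + 60 = 113 → 113
  G: 71 + 0.8×(128−71) = 71 + 45.6 = 116.6 → 117
  B: 51 + 0.8×(128−51) = 51 + 61.6 = 112.6 → 113
rgb(113, 117, 113) = #717571.

#717571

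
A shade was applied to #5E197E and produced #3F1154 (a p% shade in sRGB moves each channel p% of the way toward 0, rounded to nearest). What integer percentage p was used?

33%

#5E197E is rgb(94, 25, 126); #3F1154 is rgb(63, 17, 84).
On the B channel (widest range): 84 ≈ 126 + (p/100)(0 − 126), so p ≈ 100×(84 − 126)/(0 − 126) = -4200/-126 = 33.33.
p = 33 reproduces all three channels after rounding.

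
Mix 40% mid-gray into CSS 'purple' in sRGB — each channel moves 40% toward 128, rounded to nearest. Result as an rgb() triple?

rgb(128, 51, 128)

CSS purple is rgb(128, 0, 128).
Per channel, c → c + 0.4(128 − c):
  R: 128 + 0.4×(128−128) = 128 + 0 = 128 → 128
  G: 0 + 0.4×(128−0) = 0 + 51.2 = 51.2 → 51
  B: 128 + 0 = 128 → 128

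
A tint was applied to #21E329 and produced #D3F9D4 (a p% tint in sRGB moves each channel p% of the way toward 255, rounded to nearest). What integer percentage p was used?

#21E329 is rgb(33, 227, 41); #D3F9D4 is rgb(211, 249, 212).
On the R channel (widest range): 211 ≈ 33 + (p/100)(255 − 33), so p ≈ 100×(211 − 33)/(255 − 33) = 17800/222 = 80.18.
p = 80 reproduces all three channels after rounding.

80%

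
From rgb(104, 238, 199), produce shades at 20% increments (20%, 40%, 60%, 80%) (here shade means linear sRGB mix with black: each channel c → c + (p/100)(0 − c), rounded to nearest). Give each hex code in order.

20%: (104 − 20.8 = 83.2→83, 238 − 47.6 = 190.4→190, 199 − 39.8 = 159.2→159) → #53BE9F
40%: (104 − 41.6 = 62.4→62, 238 − 95.2 = 142.8→143, 199 − 79.6 = 119.4→119) → #3E8F77
60%: (104 − 62.4 = 41.6→42, 238 − 142.8 = 95.2→95, 199 − 119.4 = 79.6→80) → #2A5F50
80%: (104 − 83.2 = 20.8→21, 238 − 190.4 = 47.6→48, 199 − 159.2 = 39.8→40) → #153028

#53BE9F, #3E8F77, #2A5F50, #153028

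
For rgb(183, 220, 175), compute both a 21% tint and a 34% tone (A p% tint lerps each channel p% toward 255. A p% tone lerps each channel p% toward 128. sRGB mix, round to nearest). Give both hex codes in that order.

#C6E3C0, #A4BD9F

21% tint:
  R: 183 + 0.21×(255−183) = 183 + 15.12 = 198.12 → 198
  G: 220 + 0.21×(255−220) = 220 + 7.35 = 227.35 → 227
  B: 175 + 16.8 = 191.8 → 192
  → #C6E3C0
34% tone:
  R: 183 + 0.34×(128−183) = 183 − 18.7 = 164.3 → 164
  G: 220 + 0.34×(128−220) = 220 − 31.28 = 188.72 → 189
  B: 175 + 0.34×(128−175) = 175 − 15.98 = 159.02 → 159
  → #A4BD9F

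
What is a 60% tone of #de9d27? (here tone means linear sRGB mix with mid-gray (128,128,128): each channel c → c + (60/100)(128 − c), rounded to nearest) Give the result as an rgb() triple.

rgb(166, 140, 92)

#de9d27 is rgb(222, 157, 39).
A 60% tone moves each channel 60% toward 128:
  R: 222 − 56.4 = 165.6 → 166
  G: 157 + 0.6×(128−157) = 157 − 17.4 = 139.6 → 140
  B: 39 + 0.6×(128−39) = 39 + 53.4 = 92.4 → 92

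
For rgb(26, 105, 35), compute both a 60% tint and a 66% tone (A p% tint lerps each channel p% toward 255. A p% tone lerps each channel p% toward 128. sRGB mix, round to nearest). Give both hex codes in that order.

60% tint:
  R: 26 + 0.6×(255−26) = 26 + 137.4 = 163.4 → 163
  G: 105 + 90 = 195 → 195
  B: 35 + 0.6×(255−35) = 35 + 132 = 167 → 167
  → #a3c3a7
66% tone:
  R: 26 + 67.32 = 93.32 → 93
  G: 105 + 0.66×(128−105) = 105 + 15.18 = 120.18 → 120
  B: 35 + 61.38 = 96.38 → 96
  → #5d7860

#a3c3a7, #5d7860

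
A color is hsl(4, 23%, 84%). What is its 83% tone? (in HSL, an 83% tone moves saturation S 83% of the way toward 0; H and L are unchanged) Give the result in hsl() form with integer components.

S moves 83% from 23 toward 0: 23 − 19.09 = 3.91 → 4.
H and L are unchanged.

hsl(4, 4%, 84%)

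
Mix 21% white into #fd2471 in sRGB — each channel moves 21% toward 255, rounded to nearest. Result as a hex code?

#fd528f

#fd2471 is rgb(253, 36, 113).
Per channel, c → c + 0.21(255 − c):
  R: 253 + 0.21×(255−253) = 253 + 0.42 = 253.42 → 253
  G: 36 + 45.99 = 81.99 → 82
  B: 113 + 0.21×(255−113) = 113 + 29.82 = 142.82 → 143
rgb(253, 82, 143) = #fd528f.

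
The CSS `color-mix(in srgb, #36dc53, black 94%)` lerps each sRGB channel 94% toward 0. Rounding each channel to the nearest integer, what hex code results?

#030d05

#36dc53 is rgb(54, 220, 83).
Per channel, c → c + 0.94(0 − c):
  R: 54 + 0.94×(0−54) = 54 − 50.76 = 3.24 → 3
  G: 220 − 206.8 = 13.2 → 13
  B: 83 − 78.02 = 4.98 → 5
rgb(3, 13, 5) = #030d05.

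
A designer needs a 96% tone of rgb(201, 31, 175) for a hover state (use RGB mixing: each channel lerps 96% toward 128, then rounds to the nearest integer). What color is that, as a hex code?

Per channel, c → c + 0.96(128 − c):
  R: 201 + 0.96×(128−201) = 201 − 70.08 = 130.92 → 131
  G: 31 + 0.96×(128−31) = 31 + 93.12 = 124.12 → 124
  B: 175 + 0.96×(128−175) = 175 − 45.12 = 129.88 → 130
rgb(131, 124, 130) = #837c82.

#837c82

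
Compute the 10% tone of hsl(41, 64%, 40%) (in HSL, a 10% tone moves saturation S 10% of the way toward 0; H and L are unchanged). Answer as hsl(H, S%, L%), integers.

S moves 10% from 64 toward 0: 64 − 6.4 = 57.6 → 58.
H and L are unchanged.

hsl(41, 58%, 40%)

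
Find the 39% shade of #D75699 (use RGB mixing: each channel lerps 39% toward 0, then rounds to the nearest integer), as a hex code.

#D75699 is rgb(215, 86, 153).
Per channel, c → c + 0.39(0 − c):
  R: 215 + 0.39×(0−215) = 215 − 83.85 = 131.15 → 131
  G: 86 + 0.39×(0−86) = 86 − 33.54 = 52.46 → 52
  B: 153 − 59.67 = 93.33 → 93
rgb(131, 52, 93) = #83345D.

#83345D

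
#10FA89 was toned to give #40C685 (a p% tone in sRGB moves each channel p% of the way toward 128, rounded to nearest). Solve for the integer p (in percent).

43%

#10FA89 is rgb(16, 250, 137); #40C685 is rgb(64, 198, 133).
On the G channel (widest range): 198 ≈ 250 + (p/100)(128 − 250), so p ≈ 100×(198 − 250)/(128 − 250) = -5200/-122 = 42.62.
p = 43 reproduces all three channels after rounding.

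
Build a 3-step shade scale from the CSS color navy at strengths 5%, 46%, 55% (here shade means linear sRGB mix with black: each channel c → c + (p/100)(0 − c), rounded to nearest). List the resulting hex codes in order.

CSS navy is rgb(0, 0, 128).
5%: (0→0, 0→0, 128 − 6.4 = 121.6→122) → #00007A
46%: (0→0, 0→0, 128 − 58.88 = 69.12→69) → #000045
55%: (0→0, 0→0, 128 − 70.4 = 57.6→58) → #00003A

#00007A, #000045, #00003A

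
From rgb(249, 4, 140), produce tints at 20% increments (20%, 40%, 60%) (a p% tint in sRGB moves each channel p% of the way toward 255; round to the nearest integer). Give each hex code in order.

20%: (249 + 1.2 = 250.2→250, 4 + 50.2 = 54.2→54, 140 + 23 = 163→163) → #FA36A3
40%: (249 + 2.4 = 251.4→251, 4 + 100.4 = 104.4→104, 140 + 46 = 186→186) → #FB68BA
60%: (249 + 3.6 = 252.6→253, 4 + 150.6 = 154.6→155, 140 + 69 = 209→209) → #FD9BD1

#FA36A3, #FB68BA, #FD9BD1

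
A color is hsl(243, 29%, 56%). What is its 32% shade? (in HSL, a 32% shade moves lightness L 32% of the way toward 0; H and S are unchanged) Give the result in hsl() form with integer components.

L moves 32% from 56 toward 0: 56 − 17.92 = 38.08 → 38.
H and S are unchanged.

hsl(243, 29%, 38%)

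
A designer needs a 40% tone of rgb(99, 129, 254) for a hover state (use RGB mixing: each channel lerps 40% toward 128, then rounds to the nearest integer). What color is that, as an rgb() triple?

Lerp each channel 40% toward 128:
  R: 99 + 11.6 = 110.6 → 111
  G: 129 + 0.4×(128−129) = 129 − 0.4 = 128.6 → 129
  B: 254 + 0.4×(128−254) = 254 − 50.4 = 203.6 → 204

rgb(111, 129, 204)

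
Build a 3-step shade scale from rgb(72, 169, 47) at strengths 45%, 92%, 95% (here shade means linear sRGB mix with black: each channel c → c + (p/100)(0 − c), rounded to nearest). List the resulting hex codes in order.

#285d1a, #060e04, #040802

45%: (72 − 32.4 = 39.6→40, 169 − 76.05 = 92.95→93, 47 − 21.15 = 25.85→26) → #285d1a
92%: (72 − 66.24 = 5.76→6, 169 − 155.48 = 13.52→14, 47 − 43.24 = 3.76→4) → #060e04
95%: (72 − 68.4 = 3.6→4, 169 − 160.55 = 8.45→8, 47 − 44.65 = 2.35→2) → #040802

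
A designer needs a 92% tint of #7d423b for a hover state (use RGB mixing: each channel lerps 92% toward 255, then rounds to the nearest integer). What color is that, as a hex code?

#7d423b is rgb(125, 66, 59).
Lerp each channel 92% toward 255:
  R: 125 + 0.92×(255−125) = 125 + 119.6 = 244.6 → 245
  G: 66 + 173.88 = 239.88 → 240
  B: 59 + 180.32 = 239.32 → 239
rgb(245, 240, 239) = #f5f0ef.

#f5f0ef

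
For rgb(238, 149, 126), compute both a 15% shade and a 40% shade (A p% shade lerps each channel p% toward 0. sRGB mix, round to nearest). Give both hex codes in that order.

15% shade:
  R: 238 + 0.15×(0−238) = 238 − 35.7 = 202.3 → 202
  G: 149 + 0.15×(0−149) = 149 − 22.35 = 126.65 → 127
  B: 126 + 0.15×(0−126) = 126 − 18.9 = 107.1 → 107
  → #ca7f6b
40% shade:
  R: 238 + 0.4×(0−238) = 238 − 95.2 = 142.8 → 143
  G: 149 + 0.4×(0−149) = 149 − 59.6 = 89.4 → 89
  B: 126 + 0.4×(0−126) = 126 − 50.4 = 75.6 → 76
  → #8f594c

#ca7f6b, #8f594c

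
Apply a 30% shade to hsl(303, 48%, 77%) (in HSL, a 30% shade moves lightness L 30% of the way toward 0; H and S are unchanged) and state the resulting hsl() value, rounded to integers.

L moves 30% from 77 toward 0: 77 − 23.1 = 53.9 → 54.
H and S are unchanged.

hsl(303, 48%, 54%)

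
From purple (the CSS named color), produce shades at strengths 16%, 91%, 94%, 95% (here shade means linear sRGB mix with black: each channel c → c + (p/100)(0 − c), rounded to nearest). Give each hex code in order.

CSS purple is rgb(128, 0, 128).
16%: (128 − 20.48 = 107.52→108, 0→0, 128 − 20.48 = 107.52→108) → #6c006c
91%: (128 − 116.48 = 11.52→12, 0→0, 128 − 116.48 = 11.52→12) → #0c000c
94%: (128 − 120.32 = 7.68→8, 0→0, 128 − 120.32 = 7.68→8) → #080008
95%: (128 − 121.6 = 6.4→6, 0→0, 128 − 121.6 = 6.4→6) → #060006

#6c006c, #0c000c, #080008, #060006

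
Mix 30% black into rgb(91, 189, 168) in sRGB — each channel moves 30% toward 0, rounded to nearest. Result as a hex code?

#408476

Per channel, c → c + 0.3(0 − c):
  R: 91 − 27.3 = 63.7 → 64
  G: 189 − 56.7 = 132.3 → 132
  B: 168 − 50.4 = 117.6 → 118
rgb(64, 132, 118) = #408476.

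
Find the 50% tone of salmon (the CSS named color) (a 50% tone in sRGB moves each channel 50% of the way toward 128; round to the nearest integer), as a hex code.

#bd8079

CSS salmon is rgb(250, 128, 114).
Per channel, c → c + 0.5(128 − c):
  R: 250 − 61 = 189 → 189
  G: 128 + 0.5×(128−128) = 128 + 0 = 128 → 128
  B: 114 + 7 = 121 → 121
rgb(189, 128, 121) = #bd8079.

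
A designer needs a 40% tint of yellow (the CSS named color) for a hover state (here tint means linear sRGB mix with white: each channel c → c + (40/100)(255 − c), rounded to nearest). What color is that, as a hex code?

#FFFF66

CSS yellow is rgb(255, 255, 0).
Per channel, c → c + 0.4(255 − c):
  R: 255 + 0 = 255 → 255
  G: 255 + 0 = 255 → 255
  B: 0 + 102 = 102 → 102
rgb(255, 255, 102) = #FFFF66.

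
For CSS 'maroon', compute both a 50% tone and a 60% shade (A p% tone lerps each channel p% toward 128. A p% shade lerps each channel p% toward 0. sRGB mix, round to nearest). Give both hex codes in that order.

CSS maroon is rgb(128, 0, 0).
50% tone:
  R: 128 + 0.5×(128−128) = 128 + 0 = 128 → 128
  G: 0 + 0.5×(128−0) = 0 + 64 = 64 → 64
  B: 0 + 0.5×(128−0) = 0 + 64 = 64 → 64
  → #804040
60% shade:
  R: 128 − 76.8 = 51.2 → 51
  G: 0 + 0.6×(0−0) = 0 + 0 = 0 → 0
  B: 0 + 0.6×(0−0) = 0 + 0 = 0 → 0
  → #330000

#804040, #330000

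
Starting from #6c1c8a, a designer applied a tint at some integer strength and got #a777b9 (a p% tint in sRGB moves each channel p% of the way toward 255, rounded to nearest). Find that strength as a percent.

40%

#6c1c8a is rgb(108, 28, 138); #a777b9 is rgb(167, 119, 185).
On the G channel (widest range): 119 ≈ 28 + (p/100)(255 − 28), so p ≈ 100×(119 − 28)/(255 − 28) = 9100/227 = 40.09.
p = 40 reproduces all three channels after rounding.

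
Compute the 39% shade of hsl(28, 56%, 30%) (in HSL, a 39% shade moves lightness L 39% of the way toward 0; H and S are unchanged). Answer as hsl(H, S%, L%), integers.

L moves 39% from 30 toward 0: 30 − 11.7 = 18.3 → 18.
H and S are unchanged.

hsl(28, 56%, 18%)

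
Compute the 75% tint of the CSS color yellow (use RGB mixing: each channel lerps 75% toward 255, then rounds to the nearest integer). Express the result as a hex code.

CSS yellow is rgb(255, 255, 0).
A 75% tint moves each channel 75% toward 255:
  R: 255 + 0 = 255 → 255
  G: 255 + 0.75×(255−255) = 255 + 0 = 255 → 255
  B: 0 + 0.75×(255−0) = 0 + 191.25 = 191.25 → 191
rgb(255, 255, 191) = #FFFFBF.

#FFFFBF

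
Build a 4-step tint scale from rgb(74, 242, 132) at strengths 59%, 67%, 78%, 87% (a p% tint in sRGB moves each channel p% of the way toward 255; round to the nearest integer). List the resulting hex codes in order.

#B5FACD, #C3FBD6, #D7FCE4, #E7FDEF

59%: (74 + 106.79 = 180.79→181, 242 + 7.67 = 249.67→250, 132 + 72.57 = 204.57→205) → #B5FACD
67%: (74 + 121.27 = 195.27→195, 242 + 8.71 = 250.71→251, 132 + 82.41 = 214.41→214) → #C3FBD6
78%: (74 + 141.18 = 215.18→215, 242 + 10.14 = 252.14→252, 132 + 95.94 = 227.94→228) → #D7FCE4
87%: (74 + 157.47 = 231.47→231, 242 + 11.31 = 253.31→253, 132 + 107.01 = 239.01→239) → #E7FDEF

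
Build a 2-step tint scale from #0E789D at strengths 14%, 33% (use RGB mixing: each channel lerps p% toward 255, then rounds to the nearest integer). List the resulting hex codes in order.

#308BAB, #5EA5BD

#0E789D is rgb(14, 120, 157).
14%: (14 + 33.74 = 47.74→48, 120 + 18.9 = 138.9→139, 157 + 13.72 = 170.72→171) → #308BAB
33%: (14 + 79.53 = 93.53→94, 120 + 44.55 = 164.55→165, 157 + 32.34 = 189.34→189) → #5EA5BD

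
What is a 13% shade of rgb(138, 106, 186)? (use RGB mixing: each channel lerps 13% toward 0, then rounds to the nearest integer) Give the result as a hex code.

#785ca2

A 13% shade moves each channel 13% toward 0:
  R: 138 − 17.94 = 120.06 → 120
  G: 106 − 13.78 = 92.22 → 92
  B: 186 + 0.13×(0−186) = 186 − 24.18 = 161.82 → 162
rgb(120, 92, 162) = #785ca2.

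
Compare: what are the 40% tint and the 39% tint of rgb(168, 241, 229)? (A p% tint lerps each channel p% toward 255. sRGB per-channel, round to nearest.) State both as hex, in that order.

#CBF7EF, #CAF6EF

40% tint:
  R: 168 + 0.4×(255−168) = 168 + 34.8 = 202.8 → 203
  G: 241 + 5.6 = 246.6 → 247
  B: 229 + 10.4 = 239.4 → 239
  → #CBF7EF
39% tint:
  R: 168 + 0.39×(255−168) = 168 + 33.93 = 201.93 → 202
  G: 241 + 0.39×(255−241) = 241 + 5.46 = 246.46 → 246
  B: 229 + 0.39×(255−229) = 229 + 10.14 = 239.14 → 239
  → #CAF6EF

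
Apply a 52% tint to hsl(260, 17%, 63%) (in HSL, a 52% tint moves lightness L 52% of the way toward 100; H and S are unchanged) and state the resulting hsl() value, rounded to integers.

L moves 52% from 63 toward 100: 63 + 19.24 = 82.24 → 82.
H and S are unchanged.

hsl(260, 17%, 82%)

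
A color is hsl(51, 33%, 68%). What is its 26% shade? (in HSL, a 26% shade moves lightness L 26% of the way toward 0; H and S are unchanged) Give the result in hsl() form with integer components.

hsl(51, 33%, 50%)

L moves 26% from 68 toward 0: 68 − 17.68 = 50.32 → 50.
H and S are unchanged.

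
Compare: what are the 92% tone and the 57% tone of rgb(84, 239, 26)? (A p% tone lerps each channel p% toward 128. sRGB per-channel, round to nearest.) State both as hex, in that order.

92% tone:
  R: 84 + 40.48 = 124.48 → 124
  G: 239 + 0.92×(128−239) = 239 − 102.12 = 136.88 → 137
  B: 26 + 0.92×(128−26) = 26 + 93.84 = 119.84 → 120
  → #7C8978
57% tone:
  R: 84 + 0.57×(128−84) = 84 + 25.08 = 109.08 → 109
  G: 239 + 0.57×(128−239) = 239 − 63.27 = 175.73 → 176
  B: 26 + 0.57×(128−26) = 26 + 58.14 = 84.14 → 84
  → #6DB054

#7C8978, #6DB054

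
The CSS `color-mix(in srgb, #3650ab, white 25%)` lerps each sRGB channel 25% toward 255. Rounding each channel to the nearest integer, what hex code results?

#3650ab is rgb(54, 80, 171).
Per channel, c → c + 0.25(255 − c):
  R: 54 + 0.25×(255−54) = 54 + 50.25 = 104.25 → 104
  G: 80 + 0.25×(255−80) = 80 + 43.75 = 123.75 → 124
  B: 171 + 0.25×(255−171) = 171 + 21 = 192 → 192
rgb(104, 124, 192) = #687cc0.

#687cc0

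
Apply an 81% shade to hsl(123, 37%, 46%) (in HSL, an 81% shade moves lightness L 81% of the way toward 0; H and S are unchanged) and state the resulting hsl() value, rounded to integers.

L moves 81% from 46 toward 0: 46 − 37.26 = 8.74 → 9.
H and S are unchanged.

hsl(123, 37%, 9%)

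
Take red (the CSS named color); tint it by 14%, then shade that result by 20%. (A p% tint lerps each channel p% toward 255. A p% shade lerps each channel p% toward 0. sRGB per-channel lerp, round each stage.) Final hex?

CSS red is rgb(255, 0, 0).
Per channel, c → c + 0.14(255 − c):
  R: 255 + 0.14×(255−255) = 255 + 0 = 255 → 255
  G: 0 + 0.14×(255−0) = 0 + 35.7 = 35.7 → 36
  B: 0 + 0.14×(255−0) = 0 + 35.7 = 35.7 → 36
After the tint: rgb(255, 36, 36) = #FF2424.
Per channel, c → c + 0.2(0 − c):
  R: 255 + 0.2×(0−255) = 255 − 51 = 204 → 204
  G: 36 − 7.2 = 28.8 → 29
  B: 36 − 7.2 = 28.8 → 29
rgb(204, 29, 29) = #CC1D1D.

#CC1D1D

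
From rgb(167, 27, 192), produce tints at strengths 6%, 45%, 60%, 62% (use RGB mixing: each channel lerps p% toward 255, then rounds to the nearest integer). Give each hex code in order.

6%: (167 + 5.28 = 172.28→172, 27 + 13.68 = 40.68→41, 192 + 3.78 = 195.78→196) → #ac29c4
45%: (167 + 39.6 = 206.6→207, 27 + 102.6 = 129.6→130, 192 + 28.35 = 220.35→220) → #cf82dc
60%: (167 + 52.8 = 219.8→220, 27 + 136.8 = 163.8→164, 192 + 37.8 = 229.8→230) → #dca4e6
62%: (167 + 54.56 = 221.56→222, 27 + 141.36 = 168.36→168, 192 + 39.06 = 231.06→231) → #dea8e7

#ac29c4, #cf82dc, #dca4e6, #dea8e7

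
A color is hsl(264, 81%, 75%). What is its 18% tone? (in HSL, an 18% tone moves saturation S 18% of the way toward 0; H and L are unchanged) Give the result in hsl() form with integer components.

hsl(264, 66%, 75%)

S moves 18% from 81 toward 0: 81 − 14.58 = 66.42 → 66.
H and L are unchanged.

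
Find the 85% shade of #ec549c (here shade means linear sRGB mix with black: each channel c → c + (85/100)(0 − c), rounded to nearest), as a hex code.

#230d17

#ec549c is rgb(236, 84, 156).
Lerp each channel 85% toward 0:
  R: 236 + 0.85×(0−236) = 236 − 200.6 = 35.4 → 35
  G: 84 − 71.4 = 12.6 → 13
  B: 156 + 0.85×(0−156) = 156 − 132.6 = 23.4 → 23
rgb(35, 13, 23) = #230d17.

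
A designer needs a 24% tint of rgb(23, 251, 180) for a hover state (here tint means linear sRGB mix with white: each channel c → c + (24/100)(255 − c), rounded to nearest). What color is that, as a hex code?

#4FFCC6

Per channel, c → c + 0.24(255 − c):
  R: 23 + 0.24×(255−23) = 23 + 55.68 = 78.68 → 79
  G: 251 + 0.96 = 251.96 → 252
  B: 180 + 0.24×(255−180) = 180 + 18 = 198 → 198
rgb(79, 252, 198) = #4FFCC6.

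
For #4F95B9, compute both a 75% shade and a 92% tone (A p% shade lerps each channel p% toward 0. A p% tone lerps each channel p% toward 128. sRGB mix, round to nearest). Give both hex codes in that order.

#14252E, #7C8285

#4F95B9 is rgb(79, 149, 185).
75% shade:
  R: 79 + 0.75×(0−79) = 79 − 59.25 = 19.75 → 20
  G: 149 + 0.75×(0−149) = 149 − 111.75 = 37.25 → 37
  B: 185 + 0.75×(0−185) = 185 − 138.75 = 46.25 → 46
  → #14252E
92% tone:
  R: 79 + 0.92×(128−79) = 79 + 45.08 = 124.08 → 124
  G: 149 + 0.92×(128−149) = 149 − 19.32 = 129.68 → 130
  B: 185 + 0.92×(128−185) = 185 − 52.44 = 132.56 → 133
  → #7C8285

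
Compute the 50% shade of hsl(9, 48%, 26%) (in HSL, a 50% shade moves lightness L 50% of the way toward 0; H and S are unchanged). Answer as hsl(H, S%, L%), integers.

L moves 50% from 26 toward 0: 26 − 13 = 13 → 13.
H and S are unchanged.

hsl(9, 48%, 13%)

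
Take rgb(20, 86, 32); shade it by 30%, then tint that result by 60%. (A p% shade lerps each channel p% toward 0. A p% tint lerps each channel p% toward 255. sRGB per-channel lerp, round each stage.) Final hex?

A 30% shade moves each channel 30% toward 0:
  R: 20 − 6 = 14 → 14
  G: 86 + 0.3×(0−86) = 86 − 25.8 = 60.2 → 60
  B: 32 + 0.3×(0−32) = 32 − 9.6 = 22.4 → 22
After the shade: rgb(14, 60, 22) = #0e3c16.
A 60% tint moves each channel 60% toward 255:
  R: 14 + 144.6 = 158.6 → 159
  G: 60 + 0.6×(255−60) = 60 + 117 = 177 → 177
  B: 22 + 0.6×(255−22) = 22 + 139.8 = 161.8 → 162
rgb(159, 177, 162) = #9fb1a2.

#9fb1a2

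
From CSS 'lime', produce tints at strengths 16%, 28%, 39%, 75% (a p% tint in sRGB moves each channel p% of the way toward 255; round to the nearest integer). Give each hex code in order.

#29FF29, #47FF47, #63FF63, #BFFFBF

CSS lime is rgb(0, 255, 0).
16%: (0 + 40.8 = 40.8→41, 255→255, 0 + 40.8 = 40.8→41) → #29FF29
28%: (0 + 71.4 = 71.4→71, 255→255, 0 + 71.4 = 71.4→71) → #47FF47
39%: (0 + 99.45 = 99.45→99, 255→255, 0 + 99.45 = 99.45→99) → #63FF63
75%: (0 + 191.25 = 191.25→191, 255→255, 0 + 191.25 = 191.25→191) → #BFFFBF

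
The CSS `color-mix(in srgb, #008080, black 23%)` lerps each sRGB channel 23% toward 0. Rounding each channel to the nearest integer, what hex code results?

#008080 is rgb(0, 128, 128).
Per channel, c → c + 0.23(0 − c):
  R: 0 + 0 = 0 → 0
  G: 128 − 29.44 = 98.56 → 99
  B: 128 + 0.23×(0−128) = 128 − 29.44 = 98.56 → 99
rgb(0, 99, 99) = #006363.

#006363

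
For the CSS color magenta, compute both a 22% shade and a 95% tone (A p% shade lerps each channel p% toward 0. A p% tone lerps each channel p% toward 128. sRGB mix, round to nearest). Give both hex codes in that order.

#C700C7, #867A86

CSS magenta is rgb(255, 0, 255).
22% shade:
  R: 255 − 56.1 = 198.9 → 199
  G: 0 + 0.22×(0−0) = 0 + 0 = 0 → 0
  B: 255 − 56.1 = 198.9 → 199
  → #C700C7
95% tone:
  R: 255 + 0.95×(128−255) = 255 − 120.65 = 134.35 → 134
  G: 0 + 0.95×(128−0) = 0 + 121.6 = 121.6 → 122
  B: 255 − 120.65 = 134.35 → 134
  → #867A86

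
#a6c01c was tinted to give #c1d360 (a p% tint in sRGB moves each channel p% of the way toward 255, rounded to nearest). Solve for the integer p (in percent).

30%

#a6c01c is rgb(166, 192, 28); #c1d360 is rgb(193, 211, 96).
On the B channel (widest range): 96 ≈ 28 + (p/100)(255 − 28), so p ≈ 100×(96 − 28)/(255 − 28) = 6800/227 = 29.96.
p = 30 reproduces all three channels after rounding.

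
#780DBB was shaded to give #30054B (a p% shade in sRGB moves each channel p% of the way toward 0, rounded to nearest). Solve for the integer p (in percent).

60%

#780DBB is rgb(120, 13, 187); #30054B is rgb(48, 5, 75).
On the B channel (widest range): 75 ≈ 187 + (p/100)(0 − 187), so p ≈ 100×(75 − 187)/(0 − 187) = -11200/-187 = 59.89.
p = 60 reproduces all three channels after rounding.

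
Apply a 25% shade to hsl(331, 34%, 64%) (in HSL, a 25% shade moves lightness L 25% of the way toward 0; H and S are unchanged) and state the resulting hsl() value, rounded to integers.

hsl(331, 34%, 48%)

L moves 25% from 64 toward 0: 64 − 16 = 48 → 48.
H and S are unchanged.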